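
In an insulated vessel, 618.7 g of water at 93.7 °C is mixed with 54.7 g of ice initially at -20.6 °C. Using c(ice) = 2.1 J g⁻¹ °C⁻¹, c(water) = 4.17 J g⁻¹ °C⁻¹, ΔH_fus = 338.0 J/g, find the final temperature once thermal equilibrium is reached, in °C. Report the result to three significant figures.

Heat to bring ice to 0 °C and melt it: q₁ = 54.7×2.1×20.6 + 54.7×338.0 = 20855 J
Heat the water can supply cooling to 0 °C: 618.7×4.17×93.7 = 241744 J > q₁, so all ice melts.
Energy balance: 618.7×4.17×(93.7 − T) = 20855 + 54.7×4.17×(T − 0)
2579.979(93.7 − T) = 20855 + 228.099 T
241744 − 20855 = 2808.078 T
T = 220889 / 2808.078 = 78.66 °C

T_f = 78.7 °C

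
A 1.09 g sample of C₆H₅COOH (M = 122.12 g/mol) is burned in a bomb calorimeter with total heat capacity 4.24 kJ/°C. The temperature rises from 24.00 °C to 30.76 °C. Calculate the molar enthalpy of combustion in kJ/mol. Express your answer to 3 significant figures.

ΔT = 30.76 − 24.00 = 6.76 °C
q_cal = C_cal × ΔT = 4.24 × 6.76 = 28.6624 kJ
n = 1.09 / 122.12 = 0.008926 mol
q_rxn = −q_cal = -28.6624 kJ
ΔH = -28.6624 / 0.008926 = -3211 kJ/mol

ΔH = -3210 kJ/mol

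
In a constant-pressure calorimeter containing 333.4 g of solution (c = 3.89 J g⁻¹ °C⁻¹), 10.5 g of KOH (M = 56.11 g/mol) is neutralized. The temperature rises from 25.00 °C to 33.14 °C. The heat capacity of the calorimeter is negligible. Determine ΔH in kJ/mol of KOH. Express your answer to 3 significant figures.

|ΔT| = |33.14 − 25.00| = 8.14 °C
|q_surr| = (333.4 × 3.89) × 8.14 = 1296.926 × 8.14 = 10560 J
n(KOH) = 10.5 / 56.11 = 0.1871 mol
Temperature rose, so q_rxn = −|q_surr| = -10.56 kJ
ΔH = q_rxn / n = -56.44 kJ/mol

ΔH = -56.4 kJ/mol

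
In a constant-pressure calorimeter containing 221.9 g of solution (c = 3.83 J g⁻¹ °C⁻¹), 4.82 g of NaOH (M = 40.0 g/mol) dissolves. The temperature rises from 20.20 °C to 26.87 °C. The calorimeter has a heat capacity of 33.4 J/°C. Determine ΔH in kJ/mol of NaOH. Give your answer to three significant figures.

ΔH = -48.9 kJ/mol

|ΔT| = |26.87 − 20.20| = 6.67 °C
|q_surr| = (221.9 × 3.83 + 33.4) × 6.67 = 883.277 × 6.67 = 5891 J
n(NaOH) = 4.82 / 40.0 = 0.1205 mol
Temperature rose, so q_rxn = −|q_surr| = -5.891 kJ
ΔH = q_rxn / n = -48.89 kJ/mol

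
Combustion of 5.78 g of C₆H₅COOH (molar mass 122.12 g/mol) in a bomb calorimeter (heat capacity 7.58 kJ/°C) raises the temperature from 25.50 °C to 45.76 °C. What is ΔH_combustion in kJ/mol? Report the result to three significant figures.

ΔT = 45.76 − 25.50 = 20.26 °C
q_cal = C_cal × ΔT = 7.58 × 20.26 = 153.5708 kJ
n = 5.78 / 122.12 = 0.04733 mol
q_rxn = −q_cal = -153.5708 kJ
ΔH = -153.5708 / 0.04733 = -3244.7 kJ/mol

ΔH = -3240 kJ/mol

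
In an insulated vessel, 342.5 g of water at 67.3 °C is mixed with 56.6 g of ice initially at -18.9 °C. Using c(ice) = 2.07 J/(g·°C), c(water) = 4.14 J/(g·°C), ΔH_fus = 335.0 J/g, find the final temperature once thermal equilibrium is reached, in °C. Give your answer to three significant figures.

Heat to bring ice to 0 °C and melt it: q₁ = 56.6×2.07×18.9 + 56.6×335.0 = 21175 J
Heat the water can supply cooling to 0 °C: 342.5×4.14×67.3 = 95428.0 J > q₁, so all ice melts.
Energy balance: 342.5×4.14×(67.3 − T) = 21175 + 56.6×4.14×(T − 0)
1417.95(67.3 − T) = 21175 + 234.324 T
95428.0 − 21175 = 1652.274 T
T = 74253.0 / 1652.274 = 44.94 °C

T_f = 44.9 °C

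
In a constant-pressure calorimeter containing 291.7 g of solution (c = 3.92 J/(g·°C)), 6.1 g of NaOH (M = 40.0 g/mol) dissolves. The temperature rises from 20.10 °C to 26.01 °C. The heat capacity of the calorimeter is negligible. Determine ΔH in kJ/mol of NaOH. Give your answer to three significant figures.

|ΔT| = |26.01 − 20.10| = 5.91 °C
|q_surr| = (291.7 × 3.92) × 5.91 = 1143.464 × 5.91 = 6758 J
n(NaOH) = 6.1 / 40.0 = 0.1525 mol
Temperature rose, so q_rxn = −|q_surr| = -6.758 kJ
ΔH = q_rxn / n = -44.31 kJ/mol

ΔH = -44.3 kJ/mol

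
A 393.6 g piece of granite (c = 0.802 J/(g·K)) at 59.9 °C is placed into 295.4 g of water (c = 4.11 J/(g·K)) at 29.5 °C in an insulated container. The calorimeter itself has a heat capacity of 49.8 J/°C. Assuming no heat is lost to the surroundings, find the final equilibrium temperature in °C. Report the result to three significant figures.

Heat lost by granite = heat gained by water + calorimeter.
(393.6)(0.802)(59.9 − T) = [(295.4)(4.11) + 49.8](T − 29.5)
315.6672 (59.9 − T) = 1263.894 (T − 29.5)
18908 − 315.6672 T = 1263.894 T − 37285
56193 = 1579.5612 T
T = 35.58 °C

T_f = 35.6 °C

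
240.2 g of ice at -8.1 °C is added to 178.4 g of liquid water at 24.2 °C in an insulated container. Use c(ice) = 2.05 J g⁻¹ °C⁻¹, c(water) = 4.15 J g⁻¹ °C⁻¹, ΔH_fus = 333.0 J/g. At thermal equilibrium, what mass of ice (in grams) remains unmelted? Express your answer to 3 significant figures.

m_ice remaining = 198 g

Heat to warm all ice to 0 °C: 240.2×2.05×8.1 = 3988.5 J
Heat released by water cooling to 0 °C: 178.4×4.15×24.2 = 17917 J
17917 J < 3988.5 + 240.2×333.0 = 83975.1 J, so not all ice melts; final T = 0 °C.
Heat left for melting: 17917 − 3988.5 = 13928.5 J
Mass melted = 13928.5 / 333.0 = 41.83 g
Ice remaining = 240.2 − 41.83 = 198.37 g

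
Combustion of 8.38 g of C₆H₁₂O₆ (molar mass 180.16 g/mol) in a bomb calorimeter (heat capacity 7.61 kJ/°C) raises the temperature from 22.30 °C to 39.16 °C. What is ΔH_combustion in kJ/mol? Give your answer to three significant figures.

ΔT = 39.16 − 22.30 = 16.86 °C
q_cal = C_cal × ΔT = 7.61 × 16.86 = 128.3046 kJ
n = 8.38 / 180.16 = 0.04651 mol
q_rxn = −q_cal = -128.3046 kJ
ΔH = -128.3046 / 0.04651 = -2759 kJ/mol

ΔH = -2760 kJ/mol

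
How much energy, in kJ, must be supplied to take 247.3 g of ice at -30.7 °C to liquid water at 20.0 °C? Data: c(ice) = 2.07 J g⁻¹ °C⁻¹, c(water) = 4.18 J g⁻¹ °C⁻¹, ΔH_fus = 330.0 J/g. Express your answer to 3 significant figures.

q = 118 kJ

q1 (heat ice -30.7→0.0 °C): 247.3 × 2.07 × 30.7 = 15716 J
q2 (melt at 0 °C): 247.3 × 330.0 = 81609 J
q3 (heat water 0.0→20.0 °C): 247.3 × 4.18 × 20.0 = 20674 J
Total: 15716 + 81609 + 20674 = 117999 J = 118 kJ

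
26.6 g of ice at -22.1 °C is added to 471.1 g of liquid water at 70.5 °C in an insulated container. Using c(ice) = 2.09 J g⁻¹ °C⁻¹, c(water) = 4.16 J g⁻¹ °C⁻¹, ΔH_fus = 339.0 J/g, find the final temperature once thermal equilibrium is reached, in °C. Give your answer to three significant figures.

T_f = 61.8 °C

Heat to bring ice to 0 °C and melt it: q₁ = 26.6×2.09×22.1 + 26.6×339.0 = 10246 J
Heat the water can supply cooling to 0 °C: 471.1×4.16×70.5 = 138164 J > q₁, so all ice melts.
Energy balance: 471.1×4.16×(70.5 − T) = 10246 + 26.6×4.16×(T − 0)
1959.776(70.5 − T) = 10246 + 110.656 T
138164 − 10246 = 2070.432 T
T = 127918 / 2070.432 = 61.78 °C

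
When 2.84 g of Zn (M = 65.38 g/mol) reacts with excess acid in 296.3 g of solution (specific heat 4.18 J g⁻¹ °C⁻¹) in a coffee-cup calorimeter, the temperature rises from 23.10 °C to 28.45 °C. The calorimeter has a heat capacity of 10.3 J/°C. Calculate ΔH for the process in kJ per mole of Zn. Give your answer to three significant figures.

|ΔT| = |28.45 − 23.10| = 5.35 °C
|q_surr| = (296.3 × 4.18 + 10.3) × 5.35 = 1248.834 × 5.35 = 6681 J
n(Zn) = 2.84 / 65.38 = 0.04344 mol
Temperature rose, so q_rxn = −|q_surr| = -6.681 kJ
ΔH = q_rxn / n = -153.8 kJ/mol

ΔH = -154 kJ/mol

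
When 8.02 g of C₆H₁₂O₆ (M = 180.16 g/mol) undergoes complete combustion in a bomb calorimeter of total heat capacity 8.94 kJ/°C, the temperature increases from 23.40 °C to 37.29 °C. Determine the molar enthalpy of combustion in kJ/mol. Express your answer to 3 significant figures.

ΔT = 37.29 − 23.40 = 13.89 °C
q_cal = C_cal × ΔT = 8.94 × 13.89 = 124.1766 kJ
n = 8.02 / 180.16 = 0.04452 mol
q_rxn = −q_cal = -124.1766 kJ
ΔH = -124.1766 / 0.04452 = -2789 kJ/mol

ΔH = -2790 kJ/mol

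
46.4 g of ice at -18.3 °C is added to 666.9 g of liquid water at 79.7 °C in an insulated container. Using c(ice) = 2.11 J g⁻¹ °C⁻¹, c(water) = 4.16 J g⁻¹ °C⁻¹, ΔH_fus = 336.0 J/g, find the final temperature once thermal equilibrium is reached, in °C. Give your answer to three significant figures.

Heat to bring ice to 0 °C and melt it: q₁ = 46.4×2.11×18.3 + 46.4×336.0 = 17382 J
Heat the water can supply cooling to 0 °C: 666.9×4.16×79.7 = 221112 J > q₁, so all ice melts.
Energy balance: 666.9×4.16×(79.7 − T) = 17382 + 46.4×4.16×(T − 0)
2774.304(79.7 − T) = 17382 + 193.024 T
221112 − 17382 = 2967.328 T
T = 203730 / 2967.328 = 68.66 °C

T_f = 68.7 °C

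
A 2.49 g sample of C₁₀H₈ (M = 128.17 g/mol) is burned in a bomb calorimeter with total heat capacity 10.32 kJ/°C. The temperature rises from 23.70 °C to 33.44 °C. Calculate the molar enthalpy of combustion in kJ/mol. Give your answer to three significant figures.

ΔH = -5170 kJ/mol

ΔT = 33.44 − 23.70 = 9.74 °C
q_cal = C_cal × ΔT = 10.32 × 9.74 = 100.5168 kJ
n = 2.49 / 128.17 = 0.01943 mol
q_rxn = −q_cal = -100.5168 kJ
ΔH = -100.5168 / 0.01943 = -5173 kJ/mol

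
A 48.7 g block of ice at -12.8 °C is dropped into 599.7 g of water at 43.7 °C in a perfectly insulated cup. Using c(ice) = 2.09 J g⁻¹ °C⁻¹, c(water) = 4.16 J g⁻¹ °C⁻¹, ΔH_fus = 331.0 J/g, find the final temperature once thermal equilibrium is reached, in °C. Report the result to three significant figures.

Heat to bring ice to 0 °C and melt it: q₁ = 48.7×2.09×12.8 + 48.7×331.0 = 17423 J
Heat the water can supply cooling to 0 °C: 599.7×4.16×43.7 = 109021 J > q₁, so all ice melts.
Energy balance: 599.7×4.16×(43.7 − T) = 17423 + 48.7×4.16×(T − 0)
2494.752(43.7 − T) = 17423 + 202.592 T
109021 − 17423 = 2697.344 T
T = 91598 / 2697.344 = 33.96 °C

T_f = 34.0 °C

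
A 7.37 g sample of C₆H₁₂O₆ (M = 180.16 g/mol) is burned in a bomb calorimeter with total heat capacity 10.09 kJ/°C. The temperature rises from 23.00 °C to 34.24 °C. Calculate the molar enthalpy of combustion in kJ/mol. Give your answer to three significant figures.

ΔT = 34.24 − 23.00 = 11.24 °C
q_cal = C_cal × ΔT = 10.09 × 11.24 = 113.4116 kJ
n = 7.37 / 180.16 = 0.04091 mol
q_rxn = −q_cal = -113.4116 kJ
ΔH = -113.4116 / 0.04091 = -2772 kJ/mol

ΔH = -2770 kJ/mol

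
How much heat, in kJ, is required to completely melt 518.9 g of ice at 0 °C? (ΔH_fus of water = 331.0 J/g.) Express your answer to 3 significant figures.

q = m × ΔH_fus = 518.9 × 331.0 = 171800 J = 172 kJ

q = 172 kJ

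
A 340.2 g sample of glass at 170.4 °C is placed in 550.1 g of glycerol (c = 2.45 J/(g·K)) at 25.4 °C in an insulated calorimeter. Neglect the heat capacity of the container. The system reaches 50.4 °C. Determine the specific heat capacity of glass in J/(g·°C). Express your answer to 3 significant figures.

c = 0.825 J/(g·°C)

q_gained = (550.1 × 2.45) × (50.4 − 25.4) = 33690 J
q_lost = 340.2 × c × (170.4 − 50.4) = 40824 c
Set equal: c = 33690 / 40824 = 0.825 J/(g·°C)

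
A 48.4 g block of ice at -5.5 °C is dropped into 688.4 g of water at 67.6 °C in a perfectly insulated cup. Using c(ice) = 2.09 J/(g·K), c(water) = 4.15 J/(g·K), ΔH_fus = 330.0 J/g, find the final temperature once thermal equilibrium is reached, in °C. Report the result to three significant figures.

Heat to bring ice to 0 °C and melt it: q₁ = 48.4×2.09×5.5 + 48.4×330.0 = 16528 J
Heat the water can supply cooling to 0 °C: 688.4×4.15×67.6 = 193124 J > q₁, so all ice melts.
Energy balance: 688.4×4.15×(67.6 − T) = 16528 + 48.4×4.15×(T − 0)
2856.86(67.6 − T) = 16528 + 200.86 T
193124 − 16528 = 3057.72 T
T = 176596 / 3057.72 = 57.75 °C

T_f = 57.8 °C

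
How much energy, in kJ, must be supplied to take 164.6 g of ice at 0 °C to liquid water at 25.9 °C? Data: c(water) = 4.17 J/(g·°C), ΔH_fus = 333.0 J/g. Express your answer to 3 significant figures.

q = 72.6 kJ

q1 (melt at 0 °C): 164.6 × 333.0 = 54812 J
q2 (heat water 0.0→25.9 °C): 164.6 × 4.17 × 25.9 = 17777 J
Total: 54812 + 17777 = 72589 J = 72.6 kJ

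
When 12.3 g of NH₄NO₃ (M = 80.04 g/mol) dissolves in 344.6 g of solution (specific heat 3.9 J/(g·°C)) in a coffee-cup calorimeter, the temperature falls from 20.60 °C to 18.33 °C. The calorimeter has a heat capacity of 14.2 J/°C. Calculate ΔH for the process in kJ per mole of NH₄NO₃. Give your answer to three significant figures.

ΔH = 20.1 kJ/mol

|ΔT| = |18.33 − 20.60| = 2.27 °C
|q_surr| = (344.6 × 3.9 + 14.2) × 2.27 = 1358.14 × 2.27 = 3083 J
n(NH₄NO₃) = 12.3 / 80.04 = 0.1537 mol
Temperature fell, so q_rxn = +|q_surr| = 3.083 kJ
ΔH = q_rxn / n = 20.06 kJ/mol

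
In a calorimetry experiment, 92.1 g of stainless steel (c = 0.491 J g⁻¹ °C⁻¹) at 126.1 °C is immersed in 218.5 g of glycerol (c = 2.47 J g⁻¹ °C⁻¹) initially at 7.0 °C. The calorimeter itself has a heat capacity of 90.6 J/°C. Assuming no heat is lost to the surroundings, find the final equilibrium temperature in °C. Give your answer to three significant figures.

T_f = 15.0 °C

Heat lost by stainless steel = heat gained by glycerol + calorimeter.
(92.1)(0.491)(126.1 − T) = [(218.5)(2.47) + 90.6](T − 7.0)
45.2211 (126.1 − T) = 630.295 (T − 7.0)
5702.4 − 45.2211 T = 630.295 T − 4412.1
10114.5 = 675.5161 T
T = 14.97 °C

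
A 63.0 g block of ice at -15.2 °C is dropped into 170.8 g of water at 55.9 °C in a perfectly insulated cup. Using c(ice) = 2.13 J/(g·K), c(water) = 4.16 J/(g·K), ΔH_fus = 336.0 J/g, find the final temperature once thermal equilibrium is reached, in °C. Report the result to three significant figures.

T_f = 17.0 °C

Heat to bring ice to 0 °C and melt it: q₁ = 63.0×2.13×15.2 + 63.0×336.0 = 23208 J
Heat the water can supply cooling to 0 °C: 170.8×4.16×55.9 = 39718.5 J > q₁, so all ice melts.
Energy balance: 170.8×4.16×(55.9 − T) = 23208 + 63.0×4.16×(T − 0)
710.528(55.9 − T) = 23208 + 262.08 T
39718.5 − 23208 = 972.608 T
T = 16510.5 / 972.608 = 16.98 °C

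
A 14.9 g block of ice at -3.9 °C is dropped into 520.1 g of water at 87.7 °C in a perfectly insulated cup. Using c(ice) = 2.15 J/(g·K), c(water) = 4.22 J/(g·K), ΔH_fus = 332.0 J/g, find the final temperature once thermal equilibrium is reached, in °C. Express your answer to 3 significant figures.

T_f = 83.0 °C

Heat to bring ice to 0 °C and melt it: q₁ = 14.9×2.15×3.9 + 14.9×332.0 = 5071.7 J
Heat the water can supply cooling to 0 °C: 520.1×4.22×87.7 = 192486 J > q₁, so all ice melts.
Energy balance: 520.1×4.22×(87.7 − T) = 5071.7 + 14.9×4.22×(T − 0)
2194.822(87.7 − T) = 5071.7 + 62.878 T
192486 − 5071.7 = 2257.700 T
T = 187414.3 / 2257.700 = 83.01 °C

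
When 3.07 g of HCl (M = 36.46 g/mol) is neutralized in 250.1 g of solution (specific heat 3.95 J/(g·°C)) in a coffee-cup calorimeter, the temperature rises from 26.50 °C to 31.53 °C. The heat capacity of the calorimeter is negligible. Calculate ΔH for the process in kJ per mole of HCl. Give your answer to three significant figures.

|ΔT| = |31.53 − 26.50| = 5.03 °C
|q_surr| = (250.1 × 3.95) × 5.03 = 987.895 × 5.03 = 4969 J
n(HCl) = 3.07 / 36.46 = 0.08420 mol
Temperature rose, so q_rxn = −|q_surr| = -4.969 kJ
ΔH = q_rxn / n = -59.01 kJ/mol

ΔH = -59.0 kJ/mol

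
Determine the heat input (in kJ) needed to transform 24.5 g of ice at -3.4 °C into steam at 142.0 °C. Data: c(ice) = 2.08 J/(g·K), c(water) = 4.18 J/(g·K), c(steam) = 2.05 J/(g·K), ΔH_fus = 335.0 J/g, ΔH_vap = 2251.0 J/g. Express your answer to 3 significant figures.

q1 (heat ice -3.4→0.0 °C): 24.5 × 2.08 × 3.4 = 173 J
q2 (melt at 0 °C): 24.5 × 335.0 = 8208 J
q3 (heat water 0.0→100.0 °C): 24.5 × 4.18 × 100.0 = 10241 J
q4 (vaporize at 100 °C): 24.5 × 2251.0 = 55150 J
q5 (heat steam 100.0→142.0 °C): 24.5 × 2.05 × 42.0 = 2109 J
Total: 173 + 8208 + 10241 + 55150 + 2109 = 75881 J = 75.9 kJ

q = 75.9 kJ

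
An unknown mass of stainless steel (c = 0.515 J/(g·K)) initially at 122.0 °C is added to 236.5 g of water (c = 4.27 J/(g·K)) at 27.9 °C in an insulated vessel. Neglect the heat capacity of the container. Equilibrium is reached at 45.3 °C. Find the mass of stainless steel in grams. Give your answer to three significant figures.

m = 445 g

q_gained = (236.5 × 4.27) × (45.3 − 27.9) = 17570 J
q_lost = m × 0.515 × (122.0 − 45.3) = 39.5005 m
m = 17570 / 39.5005 = 445 g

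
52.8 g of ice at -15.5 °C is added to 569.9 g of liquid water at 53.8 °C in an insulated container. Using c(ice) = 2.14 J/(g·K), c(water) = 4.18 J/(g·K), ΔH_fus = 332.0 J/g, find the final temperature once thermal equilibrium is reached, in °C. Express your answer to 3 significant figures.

T_f = 41.8 °C

Heat to bring ice to 0 °C and melt it: q₁ = 52.8×2.14×15.5 + 52.8×332.0 = 19281 J
Heat the water can supply cooling to 0 °C: 569.9×4.18×53.8 = 128161 J > q₁, so all ice melts.
Energy balance: 569.9×4.18×(53.8 − T) = 19281 + 52.8×4.18×(T − 0)
2382.182(53.8 − T) = 19281 + 220.704 T
128161 − 19281 = 2602.886 T
T = 108880 / 2602.886 = 41.83 °C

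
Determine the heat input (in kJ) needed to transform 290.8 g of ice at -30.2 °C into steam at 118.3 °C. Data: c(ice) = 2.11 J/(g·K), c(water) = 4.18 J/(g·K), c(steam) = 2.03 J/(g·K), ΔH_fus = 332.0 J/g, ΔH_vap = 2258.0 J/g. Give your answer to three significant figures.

q = 904 kJ

q1 (heat ice -30.2→0.0 °C): 290.8 × 2.11 × 30.2 = 18530 J
q2 (melt at 0 °C): 290.8 × 332.0 = 96546 J
q3 (heat water 0.0→100.0 °C): 290.8 × 4.18 × 100.0 = 121554 J
q4 (vaporize at 100 °C): 290.8 × 2258.0 = 656626 J
q5 (heat steam 100.0→118.3 °C): 290.8 × 2.03 × 18.3 = 10803 J
Total: 18530 + 96546 + 121554 + 656626 + 10803 = 904059 J = 904 kJ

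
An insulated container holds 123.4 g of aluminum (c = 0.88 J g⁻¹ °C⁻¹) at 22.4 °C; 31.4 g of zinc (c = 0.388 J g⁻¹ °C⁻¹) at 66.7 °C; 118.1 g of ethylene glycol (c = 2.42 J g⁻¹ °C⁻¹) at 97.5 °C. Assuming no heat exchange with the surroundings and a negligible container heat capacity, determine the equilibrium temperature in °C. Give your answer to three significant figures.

Σ mᵢcᵢ(T − Tᵢ) = 0  ⇒  T = Σ mᵢcᵢTᵢ / Σ mᵢcᵢ
Σ mᵢcᵢ = 123.4×0.88 + 31.4×0.388 + 118.1×2.42 = 406.5772
Σ mᵢcᵢTᵢ = 108.592×22.4 + 12.1832×66.7 + 285.802×97.5 = 31111
T = 31111 / 406.5772 = 76.52 °C

T_f = 76.5 °C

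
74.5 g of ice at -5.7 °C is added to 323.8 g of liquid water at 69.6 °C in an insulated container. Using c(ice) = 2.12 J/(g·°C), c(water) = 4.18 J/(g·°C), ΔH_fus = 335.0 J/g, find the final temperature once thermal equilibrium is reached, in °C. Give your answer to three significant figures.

Heat to bring ice to 0 °C and melt it: q₁ = 74.5×2.12×5.7 + 74.5×335.0 = 25858 J
Heat the water can supply cooling to 0 °C: 323.8×4.18×69.6 = 94202.5 J > q₁, so all ice melts.
Energy balance: 323.8×4.18×(69.6 − T) = 25858 + 74.5×4.18×(T − 0)
1353.484(69.6 − T) = 25858 + 311.41 T
94202.5 − 25858 = 1664.894 T
T = 68344.5 / 1664.894 = 41.05 °C

T_f = 41.1 °C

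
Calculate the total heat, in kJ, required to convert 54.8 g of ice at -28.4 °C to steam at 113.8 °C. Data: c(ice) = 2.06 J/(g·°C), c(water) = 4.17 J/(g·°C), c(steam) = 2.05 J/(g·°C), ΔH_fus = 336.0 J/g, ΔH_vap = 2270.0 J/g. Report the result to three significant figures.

q1 (heat ice -28.4→0.0 °C): 54.8 × 2.06 × 28.4 = 3206 J
q2 (melt at 0 °C): 54.8 × 336.0 = 18413 J
q3 (heat water 0.0→100.0 °C): 54.8 × 4.17 × 100.0 = 22852 J
q4 (vaporize at 100 °C): 54.8 × 2270.0 = 124396 J
q5 (heat steam 100.0→113.8 °C): 54.8 × 2.05 × 13.8 = 1550 J
Total: 3206 + 18413 + 22852 + 124396 + 1550 = 170417 J = 170 kJ

q = 170 kJ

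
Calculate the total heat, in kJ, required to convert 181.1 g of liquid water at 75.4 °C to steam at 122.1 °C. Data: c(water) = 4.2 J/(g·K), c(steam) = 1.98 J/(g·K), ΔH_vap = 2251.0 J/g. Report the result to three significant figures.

q = 434 kJ

q1 (heat water 75.4→100.0 °C): 181.1 × 4.2 × 24.6 = 18711 J
q2 (vaporize at 100 °C): 181.1 × 2251.0 = 407656 J
q3 (heat steam 100.0→122.1 °C): 181.1 × 1.98 × 22.1 = 7925 J
Total: 18711 + 407656 + 7925 = 434292 J = 434 kJ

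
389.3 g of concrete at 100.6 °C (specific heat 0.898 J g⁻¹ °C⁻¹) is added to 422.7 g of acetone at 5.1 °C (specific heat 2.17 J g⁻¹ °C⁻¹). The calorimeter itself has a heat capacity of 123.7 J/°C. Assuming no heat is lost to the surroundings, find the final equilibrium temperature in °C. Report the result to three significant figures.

T_f = 29.1 °C

Heat lost by concrete = heat gained by acetone + calorimeter.
(389.3)(0.898)(100.6 − T) = [(422.7)(2.17) + 123.7](T − 5.1)
349.5914 (100.6 − T) = 1040.959 (T − 5.1)
35169 − 349.5914 T = 1040.959 T − 5308.9
40477.9 = 1390.5504 T
T = 29.11 °C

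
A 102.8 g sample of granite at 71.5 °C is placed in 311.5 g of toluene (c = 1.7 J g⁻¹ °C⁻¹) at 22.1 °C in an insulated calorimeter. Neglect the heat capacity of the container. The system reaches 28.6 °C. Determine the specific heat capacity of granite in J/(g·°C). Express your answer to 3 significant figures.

c = 0.780 J/(g·°C)

q_gained = (311.5 × 1.7) × (28.6 − 22.1) = 3442 J
q_lost = 102.8 × c × (71.5 − 28.6) = 4410.12 c
Set equal: c = 3442 / 4410.12 = 0.780 J/(g·°C)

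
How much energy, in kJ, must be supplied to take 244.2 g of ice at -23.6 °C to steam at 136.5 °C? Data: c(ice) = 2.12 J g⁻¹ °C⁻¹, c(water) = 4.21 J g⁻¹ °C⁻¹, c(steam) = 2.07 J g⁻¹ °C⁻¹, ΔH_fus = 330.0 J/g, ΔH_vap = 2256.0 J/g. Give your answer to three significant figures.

q1 (heat ice -23.6→0.0 °C): 244.2 × 2.12 × 23.6 = 12218 J
q2 (melt at 0 °C): 244.2 × 330.0 = 80586 J
q3 (heat water 0.0→100.0 °C): 244.2 × 4.21 × 100.0 = 102808 J
q4 (vaporize at 100 °C): 244.2 × 2256.0 = 550915 J
q5 (heat steam 100.0→136.5 °C): 244.2 × 2.07 × 36.5 = 18451 J
Total: 12218 + 80586 + 102808 + 550915 + 18451 = 764978 J = 765 kJ

q = 765 kJ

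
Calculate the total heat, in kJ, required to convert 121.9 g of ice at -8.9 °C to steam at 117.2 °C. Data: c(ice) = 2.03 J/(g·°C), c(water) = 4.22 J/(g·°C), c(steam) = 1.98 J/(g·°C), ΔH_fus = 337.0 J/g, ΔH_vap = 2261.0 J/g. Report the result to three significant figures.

q = 374 kJ

q1 (heat ice -8.9→0.0 °C): 121.9 × 2.03 × 8.9 = 2202 J
q2 (melt at 0 °C): 121.9 × 337.0 = 41080 J
q3 (heat water 0.0→100.0 °C): 121.9 × 4.22 × 100.0 = 51442 J
q4 (vaporize at 100 °C): 121.9 × 2261.0 = 275616 J
q5 (heat steam 100.0→117.2 °C): 121.9 × 1.98 × 17.2 = 4151 J
Total: 2202 + 41080 + 51442 + 275616 + 4151 = 374491 J = 374 kJ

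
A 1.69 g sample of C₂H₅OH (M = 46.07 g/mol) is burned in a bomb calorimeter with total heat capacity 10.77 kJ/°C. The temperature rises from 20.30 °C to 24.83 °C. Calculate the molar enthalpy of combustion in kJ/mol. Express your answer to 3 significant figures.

ΔH = -1330 kJ/mol

ΔT = 24.83 − 20.30 = 4.53 °C
q_cal = C_cal × ΔT = 10.77 × 4.53 = 48.7881 kJ
n = 1.69 / 46.07 = 0.03668 mol
q_rxn = −q_cal = -48.7881 kJ
ΔH = -48.7881 / 0.03668 = -1330 kJ/mol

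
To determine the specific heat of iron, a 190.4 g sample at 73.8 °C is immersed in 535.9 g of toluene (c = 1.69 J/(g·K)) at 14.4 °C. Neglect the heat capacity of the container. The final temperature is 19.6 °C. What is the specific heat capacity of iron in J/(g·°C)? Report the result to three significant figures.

q_gained = (535.9 × 1.69) × (19.6 − 14.4) = 4709 J
q_lost = 190.4 × c × (73.8 − 19.6) = 10319.68 c
Set equal: c = 4709 / 10319.68 = 0.456 J/(g·°C)

c = 0.456 J/(g·°C)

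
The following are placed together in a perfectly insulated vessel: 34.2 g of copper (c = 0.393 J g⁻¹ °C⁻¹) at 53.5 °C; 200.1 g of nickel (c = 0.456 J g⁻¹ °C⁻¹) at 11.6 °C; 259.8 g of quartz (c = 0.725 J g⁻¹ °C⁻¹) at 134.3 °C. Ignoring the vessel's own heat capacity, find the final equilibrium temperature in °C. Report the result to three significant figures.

Σ mᵢcᵢ(T − Tᵢ) = 0  ⇒  T = Σ mᵢcᵢTᵢ / Σ mᵢcᵢ
Σ mᵢcᵢ = 34.2×0.393 + 200.1×0.456 + 259.8×0.725 = 293.0412
Σ mᵢcᵢTᵢ = 13.4406×53.5 + 91.2456×11.6 + 188.355×134.3 = 27074
T = 27074 / 293.0412 = 92.39 °C

T_f = 92.4 °C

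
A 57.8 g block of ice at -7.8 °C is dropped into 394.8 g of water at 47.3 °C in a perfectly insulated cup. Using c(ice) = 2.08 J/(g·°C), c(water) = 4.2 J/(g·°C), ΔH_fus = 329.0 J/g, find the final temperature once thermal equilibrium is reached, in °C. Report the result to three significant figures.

Heat to bring ice to 0 °C and melt it: q₁ = 57.8×2.08×7.8 + 57.8×329.0 = 19954 J
Heat the water can supply cooling to 0 °C: 394.8×4.2×47.3 = 78431.0 J > q₁, so all ice melts.
Energy balance: 394.8×4.2×(47.3 − T) = 19954 + 57.8×4.2×(T − 0)
1658.16(47.3 − T) = 19954 + 242.76 T
78431.0 − 19954 = 1900.92 T
T = 58477.0 / 1900.92 = 30.76 °C

T_f = 30.8 °C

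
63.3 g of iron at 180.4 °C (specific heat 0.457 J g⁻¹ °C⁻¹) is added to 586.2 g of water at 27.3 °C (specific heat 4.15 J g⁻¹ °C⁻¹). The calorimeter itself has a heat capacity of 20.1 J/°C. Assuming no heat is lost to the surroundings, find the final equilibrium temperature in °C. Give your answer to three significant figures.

T_f = 29.1 °C

Heat lost by iron = heat gained by water + calorimeter.
(63.3)(0.457)(180.4 − T) = [(586.2)(4.15) + 20.1](T − 27.3)
28.9281 (180.4 − T) = 2452.83 (T − 27.3)
5218.6 − 28.9281 T = 2452.83 T − 66962
72180.6 = 2481.7581 T
T = 29.08 °C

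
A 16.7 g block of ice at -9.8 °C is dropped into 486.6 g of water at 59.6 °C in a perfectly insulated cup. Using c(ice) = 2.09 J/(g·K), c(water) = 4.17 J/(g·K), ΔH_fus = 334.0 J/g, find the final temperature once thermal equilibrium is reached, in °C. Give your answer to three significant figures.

T_f = 54.8 °C

Heat to bring ice to 0 °C and melt it: q₁ = 16.7×2.09×9.8 + 16.7×334.0 = 5919.8 J
Heat the water can supply cooling to 0 °C: 486.6×4.17×59.6 = 120936 J > q₁, so all ice melts.
Energy balance: 486.6×4.17×(59.6 − T) = 5919.8 + 16.7×4.17×(T − 0)
2029.122(59.6 − T) = 5919.8 + 69.639 T
120936 − 5919.8 = 2098.761 T
T = 115016.2 / 2098.761 = 54.80 °C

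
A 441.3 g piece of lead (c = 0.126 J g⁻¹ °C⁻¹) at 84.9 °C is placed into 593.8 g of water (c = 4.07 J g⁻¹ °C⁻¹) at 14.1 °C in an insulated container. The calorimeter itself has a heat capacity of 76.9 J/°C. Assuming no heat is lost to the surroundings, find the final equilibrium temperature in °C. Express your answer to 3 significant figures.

Heat lost by lead = heat gained by water + calorimeter.
(441.3)(0.126)(84.9 − T) = [(593.8)(4.07) + 76.9](T − 14.1)
55.6038 (84.9 − T) = 2493.666 (T − 14.1)
4720.8 − 55.6038 T = 2493.666 T − 35161
39881.8 = 2549.2698 T
T = 15.64 °C

T_f = 15.6 °C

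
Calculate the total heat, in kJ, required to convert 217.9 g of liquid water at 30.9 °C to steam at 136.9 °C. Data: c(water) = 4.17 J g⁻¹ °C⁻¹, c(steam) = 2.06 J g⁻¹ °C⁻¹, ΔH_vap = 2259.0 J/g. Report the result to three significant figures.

q1 (heat water 30.9→100.0 °C): 217.9 × 4.17 × 69.1 = 62787 J
q2 (vaporize at 100 °C): 217.9 × 2259.0 = 492236 J
q3 (heat steam 100.0→136.9 °C): 217.9 × 2.06 × 36.9 = 16563 J
Total: 62787 + 492236 + 16563 = 571586 J = 572 kJ

q = 572 kJ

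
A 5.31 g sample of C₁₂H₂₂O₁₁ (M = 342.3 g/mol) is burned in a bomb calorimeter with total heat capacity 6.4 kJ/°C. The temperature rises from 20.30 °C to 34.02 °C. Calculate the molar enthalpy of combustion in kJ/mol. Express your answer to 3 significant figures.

ΔH = -5660 kJ/mol

ΔT = 34.02 − 20.30 = 13.72 °C
q_cal = C_cal × ΔT = 6.4 × 13.72 = 87.808 kJ
n = 5.31 / 342.3 = 0.01551 mol
q_rxn = −q_cal = -87.808 kJ
ΔH = -87.808 / 0.01551 = -5661 kJ/mol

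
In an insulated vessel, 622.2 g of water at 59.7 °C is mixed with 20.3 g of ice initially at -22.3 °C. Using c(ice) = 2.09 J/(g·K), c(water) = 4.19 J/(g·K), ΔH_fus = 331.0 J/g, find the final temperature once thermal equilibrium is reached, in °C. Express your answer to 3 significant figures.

T_f = 55.0 °C

Heat to bring ice to 0 °C and melt it: q₁ = 20.3×2.09×22.3 + 20.3×331.0 = 7665.4 J
Heat the water can supply cooling to 0 °C: 622.2×4.19×59.7 = 155639 J > q₁, so all ice melts.
Energy balance: 622.2×4.19×(59.7 − T) = 7665.4 + 20.3×4.19×(T − 0)
2607.018(59.7 − T) = 7665.4 + 85.057 T
155639 − 7665.4 = 2692.075 T
T = 147973.6 / 2692.075 = 54.97 °C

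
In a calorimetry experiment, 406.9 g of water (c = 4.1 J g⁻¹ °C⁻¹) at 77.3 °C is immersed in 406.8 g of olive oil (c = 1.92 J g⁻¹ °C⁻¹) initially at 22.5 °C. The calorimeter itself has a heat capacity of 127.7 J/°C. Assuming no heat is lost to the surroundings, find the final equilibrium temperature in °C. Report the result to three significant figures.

Heat lost by water = heat gained by olive oil + calorimeter.
(406.9)(4.1)(77.3 − T) = [(406.8)(1.92) + 127.7](T − 22.5)
1668.29 (77.3 − T) = 908.756 (T − 22.5)
128960 − 1668.29 T = 908.756 T − 20447
149407 = 2577.046 T
T = 57.98 °C

T_f = 58.0 °C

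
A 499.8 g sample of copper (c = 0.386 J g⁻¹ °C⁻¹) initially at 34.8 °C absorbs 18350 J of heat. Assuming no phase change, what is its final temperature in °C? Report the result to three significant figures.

T_f = 130 °C

ΔT = q / (m c) = 18350 / (499.8 × 0.386) = 95.12 °C
T_f = 34.8 + 95.12 = 129.92 °C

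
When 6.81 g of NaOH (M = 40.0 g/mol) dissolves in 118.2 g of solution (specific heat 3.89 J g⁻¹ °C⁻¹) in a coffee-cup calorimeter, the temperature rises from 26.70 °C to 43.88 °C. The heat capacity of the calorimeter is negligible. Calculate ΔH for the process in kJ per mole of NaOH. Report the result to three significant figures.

ΔH = -46.4 kJ/mol

|ΔT| = |43.88 − 26.70| = 17.18 °C
|q_surr| = (118.2 × 3.89) × 17.18 = 459.798 × 17.18 = 7899 J
n(NaOH) = 6.81 / 40.0 = 0.1703 mol
Temperature rose, so q_rxn = −|q_surr| = -7.899 kJ
ΔH = q_rxn / n = -46.38 kJ/mol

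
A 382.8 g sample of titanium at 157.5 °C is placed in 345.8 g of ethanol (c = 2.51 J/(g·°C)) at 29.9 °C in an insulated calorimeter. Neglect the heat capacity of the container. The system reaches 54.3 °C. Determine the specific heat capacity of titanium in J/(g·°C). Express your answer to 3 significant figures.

c = 0.536 J/(g·°C)

q_gained = (345.8 × 2.51) × (54.3 − 29.9) = 21180 J
q_lost = 382.8 × c × (157.5 − 54.3) = 39504.96 c
Set equal: c = 21180 / 39504.96 = 0.536 J/(g·°C)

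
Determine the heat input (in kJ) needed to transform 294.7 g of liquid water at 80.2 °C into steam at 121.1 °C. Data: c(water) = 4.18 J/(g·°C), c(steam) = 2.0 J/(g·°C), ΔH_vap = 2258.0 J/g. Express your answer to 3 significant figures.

q1 (heat water 80.2→100.0 °C): 294.7 × 4.18 × 19.8 = 24391 J
q2 (vaporize at 100 °C): 294.7 × 2258.0 = 665433 J
q3 (heat steam 100.0→121.1 °C): 294.7 × 2.0 × 21.1 = 12436 J
Total: 24391 + 665433 + 12436 = 702260 J = 702 kJ

q = 702 kJ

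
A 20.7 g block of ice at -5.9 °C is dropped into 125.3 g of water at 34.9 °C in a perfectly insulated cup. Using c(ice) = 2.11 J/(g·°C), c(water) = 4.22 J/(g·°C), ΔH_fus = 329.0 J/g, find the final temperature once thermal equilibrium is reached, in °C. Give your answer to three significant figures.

Heat to bring ice to 0 °C and melt it: q₁ = 20.7×2.11×5.9 + 20.7×329.0 = 7068.0 J
Heat the water can supply cooling to 0 °C: 125.3×4.22×34.9 = 18453.9 J > q₁, so all ice melts.
Energy balance: 125.3×4.22×(34.9 − T) = 7068.0 + 20.7×4.22×(T − 0)
528.766(34.9 − T) = 7068.0 + 87.354 T
18453.9 − 7068.0 = 616.120 T
T = 11385.9 / 616.120 = 18.48 °C

T_f = 18.5 °C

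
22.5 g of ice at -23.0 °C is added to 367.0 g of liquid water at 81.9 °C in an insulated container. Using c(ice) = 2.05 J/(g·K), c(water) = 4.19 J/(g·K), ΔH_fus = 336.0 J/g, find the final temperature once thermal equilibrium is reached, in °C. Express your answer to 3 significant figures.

Heat to bring ice to 0 °C and melt it: q₁ = 22.5×2.05×23.0 + 22.5×336.0 = 8620.9 J
Heat the water can supply cooling to 0 °C: 367.0×4.19×81.9 = 125940 J > q₁, so all ice melts.
Energy balance: 367.0×4.19×(81.9 − T) = 8620.9 + 22.5×4.19×(T − 0)
1537.73(81.9 − T) = 8620.9 + 94.275 T
125940 − 8620.9 = 1632.005 T
T = 117319.1 / 1632.005 = 71.89 °C

T_f = 71.9 °C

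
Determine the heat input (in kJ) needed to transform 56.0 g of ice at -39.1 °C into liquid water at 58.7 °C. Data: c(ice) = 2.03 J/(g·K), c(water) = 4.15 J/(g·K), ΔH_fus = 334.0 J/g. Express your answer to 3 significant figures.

q1 (heat ice -39.1→0.0 °C): 56.0 × 2.03 × 39.1 = 4445 J
q2 (melt at 0 °C): 56.0 × 334.0 = 18704 J
q3 (heat water 0.0→58.7 °C): 56.0 × 4.15 × 58.7 = 13642 J
Total: 4445 + 18704 + 13642 = 36791 J = 36.8 kJ

q = 36.8 kJ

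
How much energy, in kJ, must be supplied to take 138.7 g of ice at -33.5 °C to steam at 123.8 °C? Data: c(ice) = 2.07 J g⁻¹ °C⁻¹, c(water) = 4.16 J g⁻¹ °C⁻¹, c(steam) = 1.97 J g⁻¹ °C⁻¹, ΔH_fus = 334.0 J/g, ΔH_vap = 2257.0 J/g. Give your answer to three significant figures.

q = 433 kJ

q1 (heat ice -33.5→0.0 °C): 138.7 × 2.07 × 33.5 = 9618 J
q2 (melt at 0 °C): 138.7 × 334.0 = 46326 J
q3 (heat water 0.0→100.0 °C): 138.7 × 4.16 × 100.0 = 57699 J
q4 (vaporize at 100 °C): 138.7 × 2257.0 = 313046 J
q5 (heat steam 100.0→123.8 °C): 138.7 × 1.97 × 23.8 = 6503 J
Total: 9618 + 46326 + 57699 + 313046 + 6503 = 433192 J = 433 kJ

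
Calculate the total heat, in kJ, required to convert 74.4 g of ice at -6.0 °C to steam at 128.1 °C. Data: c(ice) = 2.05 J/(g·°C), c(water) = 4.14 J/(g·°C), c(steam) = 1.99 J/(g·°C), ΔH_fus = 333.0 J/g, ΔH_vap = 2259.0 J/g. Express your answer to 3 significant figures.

q = 229 kJ

q1 (heat ice -6.0→0.0 °C): 74.4 × 2.05 × 6.0 = 915 J
q2 (melt at 0 °C): 74.4 × 333.0 = 24775 J
q3 (heat water 0.0→100.0 °C): 74.4 × 4.14 × 100.0 = 30802 J
q4 (vaporize at 100 °C): 74.4 × 2259.0 = 168070 J
q5 (heat steam 100.0→128.1 °C): 74.4 × 1.99 × 28.1 = 4160 J
Total: 915 + 24775 + 30802 + 168070 + 4160 = 228722 J = 229 kJ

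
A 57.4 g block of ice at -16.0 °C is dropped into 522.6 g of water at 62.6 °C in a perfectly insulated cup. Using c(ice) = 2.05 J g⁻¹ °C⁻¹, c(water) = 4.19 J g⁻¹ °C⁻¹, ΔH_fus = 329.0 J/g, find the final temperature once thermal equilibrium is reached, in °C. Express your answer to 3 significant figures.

T_f = 47.9 °C

Heat to bring ice to 0 °C and melt it: q₁ = 57.4×2.05×16.0 + 57.4×329.0 = 20767 J
Heat the water can supply cooling to 0 °C: 522.6×4.19×62.6 = 137075 J > q₁, so all ice melts.
Energy balance: 522.6×4.19×(62.6 − T) = 20767 + 57.4×4.19×(T − 0)
2189.694(62.6 − T) = 20767 + 240.506 T
137075 − 20767 = 2430.200 T
T = 116308 / 2430.200 = 47.86 °C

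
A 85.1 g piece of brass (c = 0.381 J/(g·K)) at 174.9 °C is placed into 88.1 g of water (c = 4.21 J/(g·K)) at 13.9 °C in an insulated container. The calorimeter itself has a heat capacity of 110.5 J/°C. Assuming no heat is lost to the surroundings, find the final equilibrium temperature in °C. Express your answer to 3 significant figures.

T_f = 24.1 °C

Heat lost by brass = heat gained by water + calorimeter.
(85.1)(0.381)(174.9 − T) = [(88.1)(4.21) + 110.5](T − 13.9)
32.4231 (174.9 − T) = 481.401 (T − 13.9)
5670.8 − 32.4231 T = 481.401 T − 6691.5
12362.3 = 513.8241 T
T = 24.06 °C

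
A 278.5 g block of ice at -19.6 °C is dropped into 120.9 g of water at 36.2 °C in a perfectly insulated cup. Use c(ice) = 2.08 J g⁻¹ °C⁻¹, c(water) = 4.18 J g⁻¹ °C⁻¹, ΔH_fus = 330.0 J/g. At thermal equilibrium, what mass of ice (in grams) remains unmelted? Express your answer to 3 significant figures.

m_ice remaining = 257 g

Heat to warm all ice to 0 °C: 278.5×2.08×19.6 = 11354 J
Heat released by water cooling to 0 °C: 120.9×4.18×36.2 = 18294 J
18294 J < 11354 + 278.5×330.0 = 103259 J, so not all ice melts; final T = 0 °C.
Heat left for melting: 18294 − 11354 = 6940 J
Mass melted = 6940 / 330.0 = 21.03 g
Ice remaining = 278.5 − 21.03 = 257.47 g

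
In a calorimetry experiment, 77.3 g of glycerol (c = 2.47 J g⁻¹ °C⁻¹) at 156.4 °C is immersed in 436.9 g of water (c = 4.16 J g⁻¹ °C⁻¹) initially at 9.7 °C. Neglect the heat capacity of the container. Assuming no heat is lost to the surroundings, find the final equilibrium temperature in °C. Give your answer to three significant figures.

T_f = 23.6 °C

Heat lost by glycerol = heat gained by water.
(77.3)(2.47)(156.4 − T) = (436.9)(4.16)(T − 9.7)
190.931 (156.4 − T) = 1817.504 (T − 9.7)
29862 − 190.931 T = 1817.504 T − 17630
47492 = 2008.435 T
T = 23.646 °C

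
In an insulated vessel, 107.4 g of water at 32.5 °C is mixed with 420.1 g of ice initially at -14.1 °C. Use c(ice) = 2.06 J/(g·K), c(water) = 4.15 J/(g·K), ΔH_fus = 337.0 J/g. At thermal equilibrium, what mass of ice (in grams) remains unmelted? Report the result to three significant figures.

m_ice remaining = 413 g

Heat to warm all ice to 0 °C: 420.1×2.06×14.1 = 12202 J
Heat released by water cooling to 0 °C: 107.4×4.15×32.5 = 14486 J
14486 J < 12202 + 420.1×337.0 = 153775.7 J, so not all ice melts; final T = 0 °C.
Heat left for melting: 14486 − 12202 = 2284 J
Mass melted = 2284 / 337.0 = 6.777 g
Ice remaining = 420.1 − 6.777 = 413.323 g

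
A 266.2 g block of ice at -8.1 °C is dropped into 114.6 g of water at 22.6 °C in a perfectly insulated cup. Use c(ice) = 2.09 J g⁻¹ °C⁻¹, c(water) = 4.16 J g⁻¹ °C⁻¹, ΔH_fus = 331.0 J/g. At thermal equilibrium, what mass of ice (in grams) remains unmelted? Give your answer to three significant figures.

Heat to warm all ice to 0 °C: 266.2×2.09×8.1 = 4506.5 J
Heat released by water cooling to 0 °C: 114.6×4.16×22.6 = 10774 J
10774 J < 4506.5 + 266.2×331.0 = 92618.7 J, so not all ice melts; final T = 0 °C.
Heat left for melting: 10774 − 4506.5 = 6267.5 J
Mass melted = 6267.5 / 331.0 = 18.94 g
Ice remaining = 266.2 − 18.94 = 247.26 g

m_ice remaining = 247 g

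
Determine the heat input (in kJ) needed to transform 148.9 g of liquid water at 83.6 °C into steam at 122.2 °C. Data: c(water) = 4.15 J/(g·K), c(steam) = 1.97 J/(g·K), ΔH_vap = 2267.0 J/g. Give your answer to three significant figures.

q1 (heat water 83.6→100.0 °C): 148.9 × 4.15 × 16.4 = 10134 J
q2 (vaporize at 100 °C): 148.9 × 2267.0 = 337556 J
q3 (heat steam 100.0→122.2 °C): 148.9 × 1.97 × 22.2 = 6512 J
Total: 10134 + 337556 + 6512 = 354202 J = 354 kJ

q = 354 kJ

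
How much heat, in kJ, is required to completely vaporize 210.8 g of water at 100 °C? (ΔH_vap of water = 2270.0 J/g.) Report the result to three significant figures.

q = m × ΔH_vap = 210.8 × 2270.0 = 478500 J = 479 kJ

q = 479 kJ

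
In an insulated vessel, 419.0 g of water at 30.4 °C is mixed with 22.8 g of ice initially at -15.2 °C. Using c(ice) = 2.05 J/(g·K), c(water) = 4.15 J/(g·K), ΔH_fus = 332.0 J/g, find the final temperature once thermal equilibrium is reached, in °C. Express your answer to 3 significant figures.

T_f = 24.3 °C

Heat to bring ice to 0 °C and melt it: q₁ = 22.8×2.05×15.2 + 22.8×332.0 = 8280.0 J
Heat the water can supply cooling to 0 °C: 419.0×4.15×30.4 = 52861.0 J > q₁, so all ice melts.
Energy balance: 419.0×4.15×(30.4 − T) = 8280.0 + 22.8×4.15×(T − 0)
1738.85(30.4 − T) = 8280.0 + 94.62 T
52861.0 − 8280.0 = 1833.47 T
T = 44581.0 / 1833.47 = 24.32 °C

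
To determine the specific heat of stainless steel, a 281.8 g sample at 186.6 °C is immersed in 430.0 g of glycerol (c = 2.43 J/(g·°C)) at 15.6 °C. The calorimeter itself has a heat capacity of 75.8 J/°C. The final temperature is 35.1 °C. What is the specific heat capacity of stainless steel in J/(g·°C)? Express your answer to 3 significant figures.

c = 0.512 J/(g·°C)

q_gained = (430.0 × 2.43 + 75.8) × (35.1 − 15.6) = 21850 J
q_lost = 281.8 × c × (186.6 − 35.1) = 42692.7 c
Set equal: c = 21850 / 42692.7 = 0.512 J/(g·°C)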